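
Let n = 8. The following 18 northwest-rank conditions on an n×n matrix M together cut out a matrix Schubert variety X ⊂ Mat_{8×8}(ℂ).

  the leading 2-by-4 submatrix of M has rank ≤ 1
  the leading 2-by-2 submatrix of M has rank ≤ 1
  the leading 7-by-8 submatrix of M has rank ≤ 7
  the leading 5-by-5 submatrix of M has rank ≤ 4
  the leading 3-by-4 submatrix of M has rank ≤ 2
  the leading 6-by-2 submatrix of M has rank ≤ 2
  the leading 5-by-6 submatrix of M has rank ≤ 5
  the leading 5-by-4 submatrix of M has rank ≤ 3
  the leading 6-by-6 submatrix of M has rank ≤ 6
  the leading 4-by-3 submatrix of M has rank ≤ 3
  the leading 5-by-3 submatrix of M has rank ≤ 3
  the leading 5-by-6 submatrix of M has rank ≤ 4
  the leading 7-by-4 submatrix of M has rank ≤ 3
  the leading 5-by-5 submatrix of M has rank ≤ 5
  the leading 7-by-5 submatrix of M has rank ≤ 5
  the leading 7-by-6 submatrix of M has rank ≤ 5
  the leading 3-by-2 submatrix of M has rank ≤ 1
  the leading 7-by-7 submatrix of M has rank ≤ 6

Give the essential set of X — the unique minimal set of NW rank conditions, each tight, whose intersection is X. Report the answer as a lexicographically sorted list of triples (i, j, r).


Reconstructing r_w from the 18 given conditions:

  i=1: 1  1  1  1  1  1  1  1
  i=2: 1  1  1  1  2  2  2  2
  i=3: 1  1  2  2  3  3  3  3
  i=4: 1  2  3  3  4  4  4  4
  i=5: 1  2  3  3  4  4  5  5
  i=6: 1  2  3  3  4  5  6  6
  i=7: 1  2  3  3  4  5  6  7
  i=8: 1  2  3  4  5  6  7  8

second differences of R give the permutation w = (1, 5, 3, 2, 7, 6, 8, 4).

ℓ(w)=8; the 4 essential cells (i,j,r):

[(2, 4, 1), (3, 2, 1), (5, 6, 4), (7, 4, 3)]


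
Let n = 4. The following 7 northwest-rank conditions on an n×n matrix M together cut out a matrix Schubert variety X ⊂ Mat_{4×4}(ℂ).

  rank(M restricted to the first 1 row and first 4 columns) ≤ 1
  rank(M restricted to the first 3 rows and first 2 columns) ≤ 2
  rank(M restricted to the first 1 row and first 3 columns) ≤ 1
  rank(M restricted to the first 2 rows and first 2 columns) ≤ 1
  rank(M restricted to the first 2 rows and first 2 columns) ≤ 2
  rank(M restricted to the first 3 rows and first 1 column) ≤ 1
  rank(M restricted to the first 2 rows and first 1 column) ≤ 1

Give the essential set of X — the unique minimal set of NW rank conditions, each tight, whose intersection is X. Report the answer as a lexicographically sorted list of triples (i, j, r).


Rank table r_w(4×4) implied by the 7 constraints:

  i=1: 1, 1, 1, 1
  i=2: 1, 1, 2, 2
  i=3: 1, 2, 3, 3
  i=4: 1, 2, 3, 4

so w = (1, 3, 2, 4).

1 SE-corner of the 1-cell Rothe diagram gives Ess(w):

[(2, 2, 1)]


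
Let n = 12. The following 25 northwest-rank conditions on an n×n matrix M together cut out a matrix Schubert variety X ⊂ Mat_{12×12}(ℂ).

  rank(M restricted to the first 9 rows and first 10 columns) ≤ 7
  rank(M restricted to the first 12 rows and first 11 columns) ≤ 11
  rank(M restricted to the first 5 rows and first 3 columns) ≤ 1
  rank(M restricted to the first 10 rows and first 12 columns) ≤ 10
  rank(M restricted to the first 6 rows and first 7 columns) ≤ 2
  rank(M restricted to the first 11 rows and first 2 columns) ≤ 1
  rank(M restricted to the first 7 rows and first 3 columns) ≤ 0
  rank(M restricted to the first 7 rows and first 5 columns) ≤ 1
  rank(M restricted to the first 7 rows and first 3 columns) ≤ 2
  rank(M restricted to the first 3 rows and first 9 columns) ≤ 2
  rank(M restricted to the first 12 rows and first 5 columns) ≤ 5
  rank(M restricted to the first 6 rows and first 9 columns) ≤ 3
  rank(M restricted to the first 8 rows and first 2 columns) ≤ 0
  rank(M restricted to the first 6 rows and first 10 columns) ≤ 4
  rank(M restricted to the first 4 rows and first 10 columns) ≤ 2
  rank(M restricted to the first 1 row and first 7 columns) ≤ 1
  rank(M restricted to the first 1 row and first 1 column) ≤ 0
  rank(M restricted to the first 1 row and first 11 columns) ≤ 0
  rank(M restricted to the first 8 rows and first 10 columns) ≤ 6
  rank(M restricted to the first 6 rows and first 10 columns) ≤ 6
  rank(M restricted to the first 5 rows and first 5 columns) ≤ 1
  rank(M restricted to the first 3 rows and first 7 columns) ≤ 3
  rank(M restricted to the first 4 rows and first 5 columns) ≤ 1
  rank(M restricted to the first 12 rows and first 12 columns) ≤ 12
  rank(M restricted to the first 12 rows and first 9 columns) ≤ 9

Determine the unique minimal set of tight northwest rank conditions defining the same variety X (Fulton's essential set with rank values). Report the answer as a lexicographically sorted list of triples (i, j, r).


The tightest implied rank at each (i,j), from the 25 conditions:

  0 | 0 | 0 | 0 | 0 | 0 | 0 | 0 | 0 | 0 | 0 | 1
  0 | 0 | 0 | 1 | 1 | 1 | 1 | 1 | 1 | 1 | 1 | 2
  0 | 0 | 0 | 1 | 1 | 2 | 2 | 2 | 2 | 2 | 2 | 3
  0 | 0 | 0 | 1 | 1 | 2 | 2 | 2 | 2 | 2 | 3 | 4
  0 | 0 | 0 | 1 | 1 | 2 | 2 | 3 | 3 | 3 | 4 | 5
  0 | 0 | 0 | 1 | 1 | 2 | 2 | 3 | 3 | 4 | 5 | 6
  0 | 0 | 0 | 1 | 1 | 2 | 3 | 4 | 4 | 5 | 6 | 7
  0 | 0 | 1 | 2 | 2 | 3 | 4 | 5 | 5 | 6 | 7 | 8
  1 | 1 | 2 | 3 | 3 | 4 | 5 | 6 | 6 | 7 | 8 | 9
  1 | 1 | 2 | 3 | 4 | 5 | 6 | 7 | 7 | 8 | 9 | 10
  1 | 1 | 2 | 3 | 4 | 5 | 6 | 7 | 8 | 9 | 10 | 11
  1 | 2 | 3 | 4 | 5 | 6 | 7 | 8 | 9 | 10 | 11 | 12

the unique w with this rank table is (12, 4, 6, 11, 8, 10, 7, 3, 1, 5, 9, 2).

8 SE-corners of the 45-cell Rothe diagram give Ess(w):

[(1, 11, 0), (4, 10, 2), (6, 7, 2), (6, 9, 3), (7, 3, 0), (7, 5, 1), (8, 2, 0), (11, 2, 1)]


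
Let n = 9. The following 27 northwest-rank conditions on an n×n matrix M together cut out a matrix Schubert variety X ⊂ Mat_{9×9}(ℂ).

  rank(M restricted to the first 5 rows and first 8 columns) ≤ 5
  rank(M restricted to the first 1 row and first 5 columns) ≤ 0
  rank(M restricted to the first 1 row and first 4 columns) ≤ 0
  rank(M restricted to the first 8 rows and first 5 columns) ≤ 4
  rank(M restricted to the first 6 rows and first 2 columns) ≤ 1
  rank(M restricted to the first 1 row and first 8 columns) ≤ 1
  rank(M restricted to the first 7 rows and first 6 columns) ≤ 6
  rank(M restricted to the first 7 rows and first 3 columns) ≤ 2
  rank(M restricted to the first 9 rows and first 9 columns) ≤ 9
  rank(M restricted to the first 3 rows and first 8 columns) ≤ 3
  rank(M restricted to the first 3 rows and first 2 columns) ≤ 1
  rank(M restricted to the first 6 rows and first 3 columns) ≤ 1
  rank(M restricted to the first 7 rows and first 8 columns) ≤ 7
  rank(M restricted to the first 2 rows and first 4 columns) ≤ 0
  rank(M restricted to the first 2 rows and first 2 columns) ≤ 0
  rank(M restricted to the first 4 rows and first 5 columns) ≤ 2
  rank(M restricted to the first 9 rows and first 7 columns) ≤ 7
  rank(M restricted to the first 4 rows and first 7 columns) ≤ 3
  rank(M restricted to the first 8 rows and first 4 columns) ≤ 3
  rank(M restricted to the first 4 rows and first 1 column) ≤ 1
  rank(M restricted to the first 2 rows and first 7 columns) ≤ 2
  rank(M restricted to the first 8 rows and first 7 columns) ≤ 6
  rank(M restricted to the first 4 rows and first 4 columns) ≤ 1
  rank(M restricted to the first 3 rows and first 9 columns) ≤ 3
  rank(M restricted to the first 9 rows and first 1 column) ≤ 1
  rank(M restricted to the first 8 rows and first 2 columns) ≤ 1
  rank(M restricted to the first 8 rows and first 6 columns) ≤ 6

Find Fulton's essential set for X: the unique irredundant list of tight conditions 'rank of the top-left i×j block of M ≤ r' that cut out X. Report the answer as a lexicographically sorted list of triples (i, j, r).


Reconstructing r_w from the 27 given conditions:

  i=1: 0 0 0 0 0 1 1 1 1
  i=2: 0 0 0 0 1 2 2 2 2
  i=3: 1 1 1 1 2 3 3 3 3
  i=4: 1 1 1 1 2 3 3 4 4
  i=5: 1 1 1 2 3 4 4 5 5
  i=6: 1 1 1 2 3 4 5 6 6
  i=7: 1 1 2 3 4 5 6 7 7
  i=8: 1 1 2 3 4 5 6 7 8
  i=9: 1 2 3 4 5 6 7 8 9

so w = (6, 5, 1, 8, 4, 7, 3, 9, 2).

ℓ(w)=19; the 6 essential cells (i,j,r):

[(1, 5, 0), (2, 4, 0), (4, 4, 1), (4, 7, 3), (6, 3, 1), (8, 2, 1)]


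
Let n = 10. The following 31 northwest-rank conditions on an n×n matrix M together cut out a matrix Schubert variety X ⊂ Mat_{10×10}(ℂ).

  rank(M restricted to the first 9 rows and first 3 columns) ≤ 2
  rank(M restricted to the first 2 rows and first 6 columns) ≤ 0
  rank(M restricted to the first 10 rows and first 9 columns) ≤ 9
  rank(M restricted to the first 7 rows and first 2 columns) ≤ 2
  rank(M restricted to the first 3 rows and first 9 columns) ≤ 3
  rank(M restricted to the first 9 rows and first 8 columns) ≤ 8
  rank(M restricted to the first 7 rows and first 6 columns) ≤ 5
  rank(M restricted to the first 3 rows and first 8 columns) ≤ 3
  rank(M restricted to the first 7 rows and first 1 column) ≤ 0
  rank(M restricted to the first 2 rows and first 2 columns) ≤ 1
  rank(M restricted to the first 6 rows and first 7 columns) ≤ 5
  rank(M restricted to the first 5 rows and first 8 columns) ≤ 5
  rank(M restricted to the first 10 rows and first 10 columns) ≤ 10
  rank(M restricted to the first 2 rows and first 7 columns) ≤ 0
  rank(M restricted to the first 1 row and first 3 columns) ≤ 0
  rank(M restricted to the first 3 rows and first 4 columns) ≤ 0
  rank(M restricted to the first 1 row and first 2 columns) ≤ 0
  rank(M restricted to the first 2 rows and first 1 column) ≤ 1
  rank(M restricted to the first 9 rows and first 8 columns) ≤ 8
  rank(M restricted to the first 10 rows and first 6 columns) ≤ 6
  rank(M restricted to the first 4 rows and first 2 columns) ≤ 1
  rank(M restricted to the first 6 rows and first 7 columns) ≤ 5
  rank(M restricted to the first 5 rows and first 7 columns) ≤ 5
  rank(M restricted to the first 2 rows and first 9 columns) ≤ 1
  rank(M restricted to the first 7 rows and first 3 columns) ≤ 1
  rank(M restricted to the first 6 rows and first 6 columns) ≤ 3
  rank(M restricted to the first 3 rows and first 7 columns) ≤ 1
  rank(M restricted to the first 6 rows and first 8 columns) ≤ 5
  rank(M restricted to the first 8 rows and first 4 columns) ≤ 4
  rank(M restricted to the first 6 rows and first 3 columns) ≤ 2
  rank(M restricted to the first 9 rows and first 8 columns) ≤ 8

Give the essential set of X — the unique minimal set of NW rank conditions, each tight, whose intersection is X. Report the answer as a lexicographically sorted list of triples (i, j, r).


The tightest implied rank at each (i,j), from the 31 conditions:

  row 1: 0 | 0 | 0 | 0 | 0 | 0 | 0 | 1 | 1 | 1
  row 2: 0 | 0 | 0 | 0 | 0 | 0 | 0 | 1 | 1 | 2
  row 3: 0 | 0 | 0 | 0 | 1 | 1 | 1 | 2 | 2 | 3
  row 4: 0 | 1 | 1 | 1 | 2 | 2 | 2 | 3 | 3 | 4
  row 5: 0 | 1 | 1 | 2 | 3 | 3 | 3 | 4 | 4 | 5
  row 6: 0 | 1 | 1 | 2 | 3 | 3 | 4 | 5 | 5 | 6
  row 7: 0 | 1 | 1 | 2 | 3 | 4 | 5 | 6 | 6 | 7
  row 8: 1 | 2 | 2 | 3 | 4 | 5 | 6 | 7 | 7 | 8
  row 9: 1 | 2 | 2 | 3 | 4 | 5 | 6 | 7 | 8 | 9
  row 10: 1 | 2 | 3 | 4 | 5 | 6 | 7 | 8 | 9 | 10

hence w(1..10) = (8, 10, 5, 2, 4, 7, 6, 1, 9, 3).

7 SE-corners of the 28-cell Rothe diagram give Ess(w):

[(2, 7, 0), (2, 9, 1), (3, 4, 0), (6, 6, 3), (7, 1, 0), (7, 3, 1), (9, 3, 2)]


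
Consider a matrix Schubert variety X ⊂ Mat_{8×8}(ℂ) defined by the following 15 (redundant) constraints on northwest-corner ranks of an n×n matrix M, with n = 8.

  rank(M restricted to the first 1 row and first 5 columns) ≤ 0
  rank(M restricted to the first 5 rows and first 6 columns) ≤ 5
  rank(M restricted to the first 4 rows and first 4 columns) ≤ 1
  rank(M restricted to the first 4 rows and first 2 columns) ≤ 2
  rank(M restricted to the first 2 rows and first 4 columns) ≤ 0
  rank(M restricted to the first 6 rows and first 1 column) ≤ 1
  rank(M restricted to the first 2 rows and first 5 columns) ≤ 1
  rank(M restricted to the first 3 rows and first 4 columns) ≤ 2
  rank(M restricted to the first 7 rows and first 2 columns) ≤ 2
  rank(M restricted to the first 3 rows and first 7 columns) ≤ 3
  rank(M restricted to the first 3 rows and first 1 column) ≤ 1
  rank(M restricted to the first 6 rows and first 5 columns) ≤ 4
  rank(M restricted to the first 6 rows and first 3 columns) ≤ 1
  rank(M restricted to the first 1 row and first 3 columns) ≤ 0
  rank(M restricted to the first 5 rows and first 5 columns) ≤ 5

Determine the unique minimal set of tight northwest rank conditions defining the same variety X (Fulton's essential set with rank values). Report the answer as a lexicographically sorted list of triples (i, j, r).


The tightest implied rank at each (i,j), from the 15 conditions:

  row 1: 0 0 0 0 0 1 1 1
  row 2: 0 0 0 0 1 2 2 2
  row 3: 1 1 1 1 2 3 3 3
  row 4: 1 1 1 1 2 3 4 4
  row 5: 1 1 1 2 3 4 5 5
  row 6: 1 1 1 2 3 4 5 6
  row 7: 1 2 2 3 4 5 6 7
  row 8: 1 2 3 4 5 6 7 8

hence w(1..8) = (6, 5, 1, 7, 4, 8, 2, 3).

Rothe diagram D(w) (16 cells), 4 SE-corners (essential conditions):

[(1, 5, 0), (2, 4, 0), (4, 4, 1), (6, 3, 1)]


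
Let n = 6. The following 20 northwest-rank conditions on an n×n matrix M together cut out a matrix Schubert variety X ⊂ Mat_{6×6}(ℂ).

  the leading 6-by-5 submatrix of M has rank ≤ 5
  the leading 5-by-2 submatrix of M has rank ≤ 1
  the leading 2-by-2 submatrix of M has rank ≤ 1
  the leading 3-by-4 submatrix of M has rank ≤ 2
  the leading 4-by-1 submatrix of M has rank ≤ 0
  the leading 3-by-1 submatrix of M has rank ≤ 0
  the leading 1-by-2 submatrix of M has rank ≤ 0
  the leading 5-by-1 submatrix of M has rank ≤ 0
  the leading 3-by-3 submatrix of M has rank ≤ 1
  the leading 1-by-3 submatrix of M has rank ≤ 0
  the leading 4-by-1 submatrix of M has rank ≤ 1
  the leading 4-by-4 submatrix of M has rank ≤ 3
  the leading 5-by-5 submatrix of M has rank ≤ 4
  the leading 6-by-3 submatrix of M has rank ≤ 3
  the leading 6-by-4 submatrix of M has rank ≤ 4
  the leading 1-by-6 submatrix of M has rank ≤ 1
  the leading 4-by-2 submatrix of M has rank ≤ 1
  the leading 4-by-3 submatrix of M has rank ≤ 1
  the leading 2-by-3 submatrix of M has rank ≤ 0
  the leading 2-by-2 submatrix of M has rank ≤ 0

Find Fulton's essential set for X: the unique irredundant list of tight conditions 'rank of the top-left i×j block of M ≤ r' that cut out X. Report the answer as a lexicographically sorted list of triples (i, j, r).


Propagating the 20 rank bounds to every northwest block:

  R[1]: 0 | 0 | 0 | 1 | 1 | 1
  R[2]: 0 | 0 | 0 | 1 | 2 | 2
  R[3]: 0 | 1 | 1 | 2 | 3 | 3
  R[4]: 0 | 1 | 1 | 2 | 3 | 4
  R[5]: 0 | 1 | 2 | 3 | 4 | 5
  R[6]: 1 | 2 | 3 | 4 | 5 | 6

hence w(1..6) = (4, 5, 2, 6, 3, 1).

Fulton essential set (3 of the 10 Rothe cells):

[(2, 3, 0), (4, 3, 1), (5, 1, 0)]


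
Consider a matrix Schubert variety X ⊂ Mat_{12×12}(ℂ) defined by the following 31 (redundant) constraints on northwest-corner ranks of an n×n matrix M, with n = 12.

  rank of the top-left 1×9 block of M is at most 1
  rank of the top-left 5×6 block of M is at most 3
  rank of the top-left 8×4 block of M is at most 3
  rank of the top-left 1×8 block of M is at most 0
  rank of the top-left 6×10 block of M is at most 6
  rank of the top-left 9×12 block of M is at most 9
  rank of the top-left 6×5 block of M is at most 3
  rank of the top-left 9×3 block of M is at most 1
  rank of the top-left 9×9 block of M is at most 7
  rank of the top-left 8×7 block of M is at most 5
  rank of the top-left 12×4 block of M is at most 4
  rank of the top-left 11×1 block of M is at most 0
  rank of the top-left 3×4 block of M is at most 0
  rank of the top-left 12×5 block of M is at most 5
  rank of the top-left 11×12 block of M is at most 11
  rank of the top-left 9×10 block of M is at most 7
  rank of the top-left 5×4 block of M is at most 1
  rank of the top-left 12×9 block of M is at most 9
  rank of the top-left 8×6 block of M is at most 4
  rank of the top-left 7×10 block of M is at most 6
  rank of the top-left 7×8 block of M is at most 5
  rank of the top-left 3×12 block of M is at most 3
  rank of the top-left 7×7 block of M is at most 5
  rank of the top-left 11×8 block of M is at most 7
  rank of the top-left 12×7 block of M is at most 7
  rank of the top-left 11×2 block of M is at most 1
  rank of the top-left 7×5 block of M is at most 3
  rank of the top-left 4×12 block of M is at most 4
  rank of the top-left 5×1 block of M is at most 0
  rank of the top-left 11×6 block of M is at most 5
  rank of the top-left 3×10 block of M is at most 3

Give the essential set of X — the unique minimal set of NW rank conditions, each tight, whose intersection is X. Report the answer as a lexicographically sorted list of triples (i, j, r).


Reconstructing r_w from the 31 given conditions:

  R[1]: 0 0 0 0 0 0 0 0 1 1 1 1
  R[2]: 0 0 0 0 1 1 1 1 2 2 2 2
  R[3]: 0 0 0 0 1 2 2 2 3 3 3 3
  R[4]: 0 1 1 1 2 3 3 3 4 4 4 4
  R[5]: 0 1 1 1 2 3 4 4 5 5 5 5
  R[6]: 0 1 1 2 3 4 5 5 6 6 6 6
  R[7]: 0 1 1 2 3 4 5 5 6 6 7 7
  R[8]: 0 1 1 2 3 4 5 6 7 7 8 8
  R[9]: 0 1 1 2 3 4 5 6 7 7 8 9
  R[10]: 0 1 2 3 4 5 6 7 8 8 9 10
  R[11]: 0 1 2 3 4 5 6 7 8 9 10 11
  R[12]: 1 2 3 4 5 6 7 8 9 10 11 12

the unique w with this rank table is (9, 5, 6, 2, 7, 4, 11, 8, 12, 3, 10, 1).

Rothe diagram D(w) (33 cells), 8 SE-corners (essential conditions):

[(1, 8, 0), (3, 4, 0), (5, 4, 1), (7, 8, 5), (7, 10, 6), (9, 3, 1), (9, 10, 7), (11, 1, 0)]


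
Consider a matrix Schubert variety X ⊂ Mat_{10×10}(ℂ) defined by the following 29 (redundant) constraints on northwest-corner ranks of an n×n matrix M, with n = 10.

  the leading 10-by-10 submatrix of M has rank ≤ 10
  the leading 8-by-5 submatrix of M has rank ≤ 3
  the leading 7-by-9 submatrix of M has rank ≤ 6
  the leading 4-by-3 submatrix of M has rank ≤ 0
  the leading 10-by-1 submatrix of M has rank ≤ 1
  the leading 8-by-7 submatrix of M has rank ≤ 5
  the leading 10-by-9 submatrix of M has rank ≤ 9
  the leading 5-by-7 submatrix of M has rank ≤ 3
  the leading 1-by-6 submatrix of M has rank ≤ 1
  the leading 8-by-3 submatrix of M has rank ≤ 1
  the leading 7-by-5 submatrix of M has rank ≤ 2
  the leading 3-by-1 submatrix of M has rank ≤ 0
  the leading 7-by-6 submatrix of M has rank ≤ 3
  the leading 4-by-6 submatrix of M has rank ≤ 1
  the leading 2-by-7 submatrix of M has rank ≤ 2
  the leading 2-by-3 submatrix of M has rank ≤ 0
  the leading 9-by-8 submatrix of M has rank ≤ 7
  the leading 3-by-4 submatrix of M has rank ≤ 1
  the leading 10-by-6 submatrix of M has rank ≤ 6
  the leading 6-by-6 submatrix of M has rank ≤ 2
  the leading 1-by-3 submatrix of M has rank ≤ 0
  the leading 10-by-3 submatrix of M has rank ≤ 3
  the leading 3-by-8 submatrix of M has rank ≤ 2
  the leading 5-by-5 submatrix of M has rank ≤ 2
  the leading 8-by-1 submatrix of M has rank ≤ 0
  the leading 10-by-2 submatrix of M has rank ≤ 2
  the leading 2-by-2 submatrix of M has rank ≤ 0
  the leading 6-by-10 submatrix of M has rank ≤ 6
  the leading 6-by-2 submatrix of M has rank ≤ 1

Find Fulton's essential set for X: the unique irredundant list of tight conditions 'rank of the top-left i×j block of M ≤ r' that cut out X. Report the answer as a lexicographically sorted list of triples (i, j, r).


Propagating the 29 rank bounds to every northwest block:

  R[1]: 0 | 0 | 0 | 1 | 1 | 1 | 1 | 1 | 1 | 1
  R[2]: 0 | 0 | 0 | 1 | 1 | 1 | 2 | 2 | 2 | 2
  R[3]: 0 | 0 | 0 | 1 | 1 | 1 | 2 | 2 | 3 | 3
  R[4]: 0 | 0 | 0 | 1 | 1 | 1 | 2 | 3 | 4 | 4
  R[5]: 0 | 1 | 1 | 2 | 2 | 2 | 3 | 4 | 5 | 5
  R[6]: 0 | 1 | 1 | 2 | 2 | 2 | 3 | 4 | 5 | 6
  R[7]: 0 | 1 | 1 | 2 | 2 | 3 | 4 | 5 | 6 | 7
  R[8]: 0 | 1 | 1 | 2 | 3 | 4 | 5 | 6 | 7 | 8
  R[9]: 1 | 2 | 2 | 3 | 4 | 5 | 6 | 7 | 8 | 9
  R[10]: 1 | 2 | 3 | 4 | 5 | 6 | 7 | 8 | 9 | 10

the unique w with this rank table is (4, 7, 9, 8, 2, 10, 6, 5, 1, 3).

ℓ(w)=29; the 7 essential cells (i,j,r):

[(3, 8, 2), (4, 3, 0), (4, 6, 1), (6, 6, 2), (7, 5, 2), (8, 1, 0), (8, 3, 1)]


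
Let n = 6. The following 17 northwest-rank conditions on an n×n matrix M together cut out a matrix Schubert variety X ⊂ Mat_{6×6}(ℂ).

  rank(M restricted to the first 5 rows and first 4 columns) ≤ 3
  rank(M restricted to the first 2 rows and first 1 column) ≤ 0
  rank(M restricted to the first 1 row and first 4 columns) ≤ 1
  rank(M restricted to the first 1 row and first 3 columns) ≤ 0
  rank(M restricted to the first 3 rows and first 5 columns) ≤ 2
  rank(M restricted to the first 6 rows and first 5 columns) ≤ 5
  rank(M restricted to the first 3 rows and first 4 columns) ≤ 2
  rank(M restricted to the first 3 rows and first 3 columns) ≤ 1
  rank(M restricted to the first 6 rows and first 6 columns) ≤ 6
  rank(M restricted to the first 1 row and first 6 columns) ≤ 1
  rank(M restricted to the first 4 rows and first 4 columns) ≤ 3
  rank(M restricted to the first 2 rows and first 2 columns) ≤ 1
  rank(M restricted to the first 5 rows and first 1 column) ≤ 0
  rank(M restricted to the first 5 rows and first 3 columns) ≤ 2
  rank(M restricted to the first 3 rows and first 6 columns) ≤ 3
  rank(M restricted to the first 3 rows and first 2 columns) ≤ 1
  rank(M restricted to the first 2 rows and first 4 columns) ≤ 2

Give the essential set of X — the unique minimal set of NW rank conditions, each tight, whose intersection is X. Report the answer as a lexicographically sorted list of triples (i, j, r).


Propagating the 17 rank bounds to every northwest block:

  i=1: 0 | 0 | 0 | 1 | 1 | 1
  i=2: 0 | 1 | 1 | 2 | 2 | 2
  i=3: 0 | 1 | 1 | 2 | 2 | 3
  i=4: 0 | 1 | 2 | 3 | 3 | 4
  i=5: 0 | 1 | 2 | 3 | 4 | 5
  i=6: 1 | 2 | 3 | 4 | 5 | 6

giving w = (4, 2, 6, 3, 5, 1) via Δ²R.

|D(w)|=9, |Ess(w)|=4:

[(1, 3, 0), (3, 3, 1), (3, 5, 2), (5, 1, 0)]


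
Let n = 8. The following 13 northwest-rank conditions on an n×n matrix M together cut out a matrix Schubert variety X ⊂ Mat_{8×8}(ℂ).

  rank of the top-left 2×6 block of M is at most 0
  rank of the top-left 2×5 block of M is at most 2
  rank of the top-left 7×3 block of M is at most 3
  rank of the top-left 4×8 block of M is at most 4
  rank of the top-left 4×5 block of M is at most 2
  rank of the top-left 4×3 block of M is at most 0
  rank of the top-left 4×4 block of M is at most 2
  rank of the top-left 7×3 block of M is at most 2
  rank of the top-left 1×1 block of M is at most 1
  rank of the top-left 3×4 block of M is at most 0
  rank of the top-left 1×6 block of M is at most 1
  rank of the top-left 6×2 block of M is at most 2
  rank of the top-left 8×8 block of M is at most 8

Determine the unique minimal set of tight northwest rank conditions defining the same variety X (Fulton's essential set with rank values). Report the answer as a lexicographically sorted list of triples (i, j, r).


Propagating the 13 rank bounds to every northwest block:

  R[1]: 0, 0, 0, 0, 0, 0, 1, 1
  R[2]: 0, 0, 0, 0, 0, 0, 1, 2
  R[3]: 0, 0, 0, 0, 1, 1, 2, 3
  R[4]: 0, 0, 0, 1, 2, 2, 3, 4
  R[5]: 1, 1, 1, 2, 3, 3, 4, 5
  R[6]: 1, 2, 2, 3, 4, 4, 5, 6
  R[7]: 1, 2, 2, 3, 4, 5, 6, 7
  R[8]: 1, 2, 3, 4, 5, 6, 7, 8

so w = (7, 8, 5, 4, 1, 2, 6, 3).

D(w) has 20 cells with 4 SE-corners; essential set:

[(2, 6, 0), (3, 4, 0), (4, 3, 0), (7, 3, 2)]


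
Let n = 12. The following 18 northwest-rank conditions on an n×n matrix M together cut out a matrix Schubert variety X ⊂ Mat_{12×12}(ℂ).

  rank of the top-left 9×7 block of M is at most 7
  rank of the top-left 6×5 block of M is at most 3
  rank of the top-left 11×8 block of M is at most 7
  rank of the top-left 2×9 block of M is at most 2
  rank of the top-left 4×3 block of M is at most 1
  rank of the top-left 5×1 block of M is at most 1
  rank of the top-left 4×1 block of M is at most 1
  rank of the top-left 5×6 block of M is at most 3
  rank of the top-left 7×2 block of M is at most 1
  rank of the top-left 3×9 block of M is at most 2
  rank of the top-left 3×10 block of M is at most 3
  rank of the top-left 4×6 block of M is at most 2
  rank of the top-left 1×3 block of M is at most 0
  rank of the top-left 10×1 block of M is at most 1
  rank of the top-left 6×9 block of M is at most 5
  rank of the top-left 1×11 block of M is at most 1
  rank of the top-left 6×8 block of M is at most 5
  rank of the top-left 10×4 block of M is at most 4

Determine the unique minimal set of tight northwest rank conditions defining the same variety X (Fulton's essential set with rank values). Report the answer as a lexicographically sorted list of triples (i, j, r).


Rank table r_w(12×12) implied by the 18 constraints:

  row 1: 0, 0, 0, 1, 1, 1, 1, 1, 1, 1, 1, 1
  row 2: 1, 1, 1, 2, 2, 2, 2, 2, 2, 2, 2, 2
  row 3: 1, 1, 1, 2, 2, 2, 2, 2, 2, 3, 3, 3
  row 4: 1, 1, 1, 2, 2, 2, 3, 3, 3, 4, 4, 4
  row 5: 1, 1, 2, 3, 3, 3, 4, 4, 4, 5, 5, 5
  row 6: 1, 1, 2, 3, 3, 4, 5, 5, 5, 6, 6, 6
  row 7: 1, 1, 2, 3, 4, 5, 6, 6, 6, 7, 7, 7
  row 8: 1, 2, 3, 4, 5, 6, 7, 7, 7, 8, 8, 8
  row 9: 1, 2, 3, 4, 5, 6, 7, 7, 8, 9, 9, 9
  row 10: 1, 2, 3, 4, 5, 6, 7, 7, 8, 9, 10, 10
  row 11: 1, 2, 3, 4, 5, 6, 7, 7, 8, 9, 10, 11
  row 12: 1, 2, 3, 4, 5, 6, 7, 8, 9, 10, 11, 12

giving w = (4, 1, 10, 7, 3, 6, 5, 2, 9, 11, 12, 8) via Δ²R.

D(w) has 21 cells with 7 SE-corners; essential set:

[(1, 3, 0), (3, 9, 2), (4, 3, 1), (4, 6, 2), (6, 5, 3), (7, 2, 1), (11, 8, 7)]


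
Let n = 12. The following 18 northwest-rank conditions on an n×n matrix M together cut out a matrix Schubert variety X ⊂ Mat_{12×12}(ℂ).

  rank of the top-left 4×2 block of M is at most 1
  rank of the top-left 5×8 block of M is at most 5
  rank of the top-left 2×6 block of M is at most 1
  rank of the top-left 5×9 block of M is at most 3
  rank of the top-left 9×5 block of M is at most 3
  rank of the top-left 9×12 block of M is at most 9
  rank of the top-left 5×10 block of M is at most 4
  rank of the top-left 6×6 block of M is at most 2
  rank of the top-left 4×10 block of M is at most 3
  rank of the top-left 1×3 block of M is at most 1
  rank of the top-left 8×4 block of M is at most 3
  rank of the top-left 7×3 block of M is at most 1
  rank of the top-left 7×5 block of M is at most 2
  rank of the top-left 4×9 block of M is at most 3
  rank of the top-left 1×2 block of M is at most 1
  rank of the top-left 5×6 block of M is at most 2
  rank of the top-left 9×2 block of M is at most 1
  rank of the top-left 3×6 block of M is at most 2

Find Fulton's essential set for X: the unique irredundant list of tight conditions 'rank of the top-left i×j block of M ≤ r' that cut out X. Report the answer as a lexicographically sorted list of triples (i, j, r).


Reconstructing r_w from the 18 given conditions:

  R[1]: 1 | 1 | 1 | 1 | 1 | 1 | 1 | 1 | 1 | 1 | 1 | 1
  R[2]: 1 | 1 | 1 | 1 | 1 | 1 | 2 | 2 | 2 | 2 | 2 | 2
  R[3]: 1 | 1 | 1 | 2 | 2 | 2 | 3 | 3 | 3 | 3 | 3 | 3
  R[4]: 1 | 1 | 1 | 2 | 2 | 2 | 3 | 3 | 3 | 3 | 4 | 4
  R[5]: 1 | 1 | 1 | 2 | 2 | 2 | 3 | 3 | 3 | 4 | 5 | 5
  R[6]: 1 | 1 | 1 | 2 | 2 | 2 | 3 | 4 | 4 | 5 | 6 | 6
  R[7]: 1 | 1 | 1 | 2 | 2 | 3 | 4 | 5 | 5 | 6 | 7 | 7
  R[8]: 1 | 1 | 2 | 3 | 3 | 4 | 5 | 6 | 6 | 7 | 8 | 8
  R[9]: 1 | 1 | 2 | 3 | 3 | 4 | 5 | 6 | 7 | 8 | 9 | 9
  R[10]: 1 | 2 | 3 | 4 | 4 | 5 | 6 | 7 | 8 | 9 | 10 | 10
  R[11]: 1 | 2 | 3 | 4 | 5 | 6 | 7 | 8 | 9 | 10 | 11 | 11
  R[12]: 1 | 2 | 3 | 4 | 5 | 6 | 7 | 8 | 9 | 10 | 11 | 12

second differences of R give the permutation w = (1, 7, 4, 11, 10, 8, 6, 3, 9, 2, 5, 12).

D(w) has 30 cells with 8 SE-corners; essential set:

[(2, 6, 1), (4, 10, 3), (5, 9, 3), (6, 6, 2), (7, 3, 1), (7, 5, 2), (9, 2, 1), (9, 5, 3)]


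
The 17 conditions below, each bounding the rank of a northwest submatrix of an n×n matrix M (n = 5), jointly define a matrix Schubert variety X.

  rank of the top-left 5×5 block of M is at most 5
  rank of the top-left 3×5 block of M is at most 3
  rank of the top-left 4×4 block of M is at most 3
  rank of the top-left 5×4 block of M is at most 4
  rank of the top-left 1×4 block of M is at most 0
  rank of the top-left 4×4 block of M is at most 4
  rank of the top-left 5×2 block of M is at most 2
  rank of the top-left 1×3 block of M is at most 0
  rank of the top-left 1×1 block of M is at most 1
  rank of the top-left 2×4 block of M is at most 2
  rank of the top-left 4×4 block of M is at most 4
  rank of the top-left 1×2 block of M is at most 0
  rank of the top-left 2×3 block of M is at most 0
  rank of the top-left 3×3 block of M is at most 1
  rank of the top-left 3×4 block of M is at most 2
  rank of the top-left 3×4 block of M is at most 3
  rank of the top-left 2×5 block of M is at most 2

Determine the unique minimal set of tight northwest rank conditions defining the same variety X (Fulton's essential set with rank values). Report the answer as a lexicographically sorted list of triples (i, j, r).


Reconstructing r_w from the 17 given conditions:

  R[1]: 0  0  0  0  1
  R[2]: 0  0  0  1  2
  R[3]: 1  1  1  2  3
  R[4]: 1  2  2  3  4
  R[5]: 1  2  3  4  5

hence w(1..5) = (5, 4, 1, 2, 3).

D(w) has 7 cells with 2 SE-corners; essential set:

[(1, 4, 0), (2, 3, 0)]


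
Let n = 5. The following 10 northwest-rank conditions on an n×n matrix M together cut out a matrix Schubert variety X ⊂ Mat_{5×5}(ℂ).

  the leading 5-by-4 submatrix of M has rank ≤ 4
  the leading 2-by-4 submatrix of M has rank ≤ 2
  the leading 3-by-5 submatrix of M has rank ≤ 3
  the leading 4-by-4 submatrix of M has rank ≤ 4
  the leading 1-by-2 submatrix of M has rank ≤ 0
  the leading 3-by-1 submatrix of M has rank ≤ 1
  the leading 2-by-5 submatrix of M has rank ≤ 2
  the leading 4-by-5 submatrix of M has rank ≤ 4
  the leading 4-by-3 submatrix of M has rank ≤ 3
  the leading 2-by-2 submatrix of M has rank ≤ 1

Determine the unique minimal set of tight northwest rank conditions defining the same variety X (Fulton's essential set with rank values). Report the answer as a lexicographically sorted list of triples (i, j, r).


Reconstructing r_w from the 10 given conditions:

  i=1: 0  0  1  1  1
  i=2: 1  1  2  2  2
  i=3: 1  2  3  3  3
  i=4: 1  2  3  4  4
  i=5: 1  2  3  4  5

reading off 1-entries of Δ²R: w = (3, 1, 2, 4, 5).

Rothe diagram D(w) (2 cells), 1 SE-corner (essential condition):

[(1, 2, 0)]


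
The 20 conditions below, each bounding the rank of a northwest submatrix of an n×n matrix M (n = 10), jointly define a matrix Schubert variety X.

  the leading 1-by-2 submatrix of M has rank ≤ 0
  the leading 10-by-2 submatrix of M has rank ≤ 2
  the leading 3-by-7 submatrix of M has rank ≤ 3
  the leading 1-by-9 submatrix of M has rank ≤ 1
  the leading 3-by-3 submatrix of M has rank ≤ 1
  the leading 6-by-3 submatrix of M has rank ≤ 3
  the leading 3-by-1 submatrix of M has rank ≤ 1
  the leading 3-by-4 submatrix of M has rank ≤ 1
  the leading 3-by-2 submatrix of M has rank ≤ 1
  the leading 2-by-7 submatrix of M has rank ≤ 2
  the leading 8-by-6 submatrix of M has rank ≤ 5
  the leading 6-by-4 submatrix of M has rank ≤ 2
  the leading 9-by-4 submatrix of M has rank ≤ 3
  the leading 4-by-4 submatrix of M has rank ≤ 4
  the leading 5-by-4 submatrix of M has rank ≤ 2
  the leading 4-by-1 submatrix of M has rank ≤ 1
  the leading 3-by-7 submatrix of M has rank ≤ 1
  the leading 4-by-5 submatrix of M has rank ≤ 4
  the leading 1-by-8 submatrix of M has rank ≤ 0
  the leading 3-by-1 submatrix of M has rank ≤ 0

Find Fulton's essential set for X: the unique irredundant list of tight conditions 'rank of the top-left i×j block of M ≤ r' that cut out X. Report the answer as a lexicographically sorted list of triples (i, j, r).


Rank table r_w(10×10) implied by the 20 constraints:

  row 1: 0 | 0 | 0 | 0 | 0 | 0 | 0 | 0 | 1 | 1
  row 2: 0 | 1 | 1 | 1 | 1 | 1 | 1 | 1 | 2 | 2
  row 3: 0 | 1 | 1 | 1 | 1 | 1 | 1 | 2 | 3 | 3
  row 4: 1 | 2 | 2 | 2 | 2 | 2 | 2 | 3 | 4 | 4
  row 5: 1 | 2 | 2 | 2 | 3 | 3 | 3 | 4 | 5 | 5
  row 6: 1 | 2 | 2 | 2 | 3 | 4 | 4 | 5 | 6 | 6
  row 7: 1 | 2 | 3 | 3 | 4 | 5 | 5 | 6 | 7 | 7
  row 8: 1 | 2 | 3 | 3 | 4 | 5 | 6 | 7 | 8 | 8
  row 9: 1 | 2 | 3 | 3 | 4 | 5 | 6 | 7 | 8 | 9
  row 10: 1 | 2 | 3 | 4 | 5 | 6 | 7 | 8 | 9 | 10

giving w = (9, 2, 8, 1, 5, 6, 3, 7, 10, 4) via Δ²R.

5 SE-corners of the 21-cell Rothe diagram give Ess(w):

[(1, 8, 0), (3, 1, 0), (3, 7, 1), (6, 4, 2), (9, 4, 3)]


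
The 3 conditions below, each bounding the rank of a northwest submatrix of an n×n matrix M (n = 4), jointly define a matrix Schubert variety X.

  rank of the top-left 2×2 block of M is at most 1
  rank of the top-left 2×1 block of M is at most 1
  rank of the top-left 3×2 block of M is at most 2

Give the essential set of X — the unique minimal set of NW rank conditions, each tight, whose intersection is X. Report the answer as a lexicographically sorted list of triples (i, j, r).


The tightest implied rank at each (i,j), from the 3 conditions:

  R[1]: 1, 1, 1, 1
  R[2]: 1, 1, 2, 2
  R[3]: 1, 2, 3, 3
  R[4]: 1, 2, 3, 4

hence w(1..4) = (1, 3, 2, 4).

|D(w)|=1, |Ess(w)|=1:

[(2, 2, 1)]


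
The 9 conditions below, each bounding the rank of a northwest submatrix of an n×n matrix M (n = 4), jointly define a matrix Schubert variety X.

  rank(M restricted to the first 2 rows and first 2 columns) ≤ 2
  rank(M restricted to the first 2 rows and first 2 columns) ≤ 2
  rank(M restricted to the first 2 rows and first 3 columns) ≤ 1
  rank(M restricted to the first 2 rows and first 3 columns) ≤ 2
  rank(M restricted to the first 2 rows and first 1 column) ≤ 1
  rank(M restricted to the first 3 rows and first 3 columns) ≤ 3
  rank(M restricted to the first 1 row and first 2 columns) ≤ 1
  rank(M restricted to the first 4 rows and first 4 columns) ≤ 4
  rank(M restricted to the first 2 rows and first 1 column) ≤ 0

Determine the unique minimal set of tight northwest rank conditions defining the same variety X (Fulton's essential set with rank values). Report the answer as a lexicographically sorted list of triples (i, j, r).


Computing R[i][j] = min implied NW-rank bound (n=4, 9 conditions):

  row 1: 0, 1, 1, 1
  row 2: 0, 1, 1, 2
  row 3: 1, 2, 2, 3
  row 4: 1, 2, 3, 4

reading off 1-entries of Δ²R: w = (2, 4, 1, 3).

Rothe diagram D(w) (3 cells), 2 SE-corners (essential conditions):

[(2, 1, 0), (2, 3, 1)]


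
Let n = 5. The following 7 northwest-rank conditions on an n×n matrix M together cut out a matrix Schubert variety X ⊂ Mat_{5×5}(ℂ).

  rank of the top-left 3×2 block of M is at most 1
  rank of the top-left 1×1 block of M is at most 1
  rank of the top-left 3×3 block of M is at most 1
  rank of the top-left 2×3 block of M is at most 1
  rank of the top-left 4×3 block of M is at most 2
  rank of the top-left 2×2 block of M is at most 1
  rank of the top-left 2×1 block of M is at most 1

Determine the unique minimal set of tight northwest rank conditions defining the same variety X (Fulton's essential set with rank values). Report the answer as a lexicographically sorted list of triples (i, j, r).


The tightest implied rank at each (i,j), from the 7 conditions:

  R[1]: 1  1  1  1  1
  R[2]: 1  1  1  2  2
  R[3]: 1  1  1  2  3
  R[4]: 1  2  2  3  4
  R[5]: 1  2  3  4  5

the unique w with this rank table is (1, 4, 5, 2, 3).

D(w) has 4 cells with 1 SE-corner; essential set:

[(3, 3, 1)]


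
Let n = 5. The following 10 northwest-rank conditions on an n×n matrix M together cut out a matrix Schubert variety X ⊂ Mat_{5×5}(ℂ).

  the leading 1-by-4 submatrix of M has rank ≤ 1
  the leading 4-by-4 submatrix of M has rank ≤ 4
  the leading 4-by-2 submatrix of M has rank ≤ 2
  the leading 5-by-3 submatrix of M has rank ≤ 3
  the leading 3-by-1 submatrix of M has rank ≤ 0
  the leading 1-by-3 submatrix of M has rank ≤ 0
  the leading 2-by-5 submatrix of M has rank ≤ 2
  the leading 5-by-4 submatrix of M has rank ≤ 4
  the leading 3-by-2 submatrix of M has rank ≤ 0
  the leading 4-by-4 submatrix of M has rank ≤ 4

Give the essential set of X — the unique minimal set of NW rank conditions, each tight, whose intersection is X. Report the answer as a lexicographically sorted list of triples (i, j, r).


Recovering R(i,j) via the rank-extension bound from the 10 conditions:

  row 1: 0, 0, 0, 1, 1
  row 2: 0, 0, 1, 2, 2
  row 3: 0, 0, 1, 2, 3
  row 4: 1, 1, 2, 3, 4
  row 5: 1, 2, 3, 4, 5

second differences of R give the permutation w = (4, 3, 5, 1, 2).

Rothe diagram D(w) (7 cells), 2 SE-corners (essential conditions):

[(1, 3, 0), (3, 2, 0)]


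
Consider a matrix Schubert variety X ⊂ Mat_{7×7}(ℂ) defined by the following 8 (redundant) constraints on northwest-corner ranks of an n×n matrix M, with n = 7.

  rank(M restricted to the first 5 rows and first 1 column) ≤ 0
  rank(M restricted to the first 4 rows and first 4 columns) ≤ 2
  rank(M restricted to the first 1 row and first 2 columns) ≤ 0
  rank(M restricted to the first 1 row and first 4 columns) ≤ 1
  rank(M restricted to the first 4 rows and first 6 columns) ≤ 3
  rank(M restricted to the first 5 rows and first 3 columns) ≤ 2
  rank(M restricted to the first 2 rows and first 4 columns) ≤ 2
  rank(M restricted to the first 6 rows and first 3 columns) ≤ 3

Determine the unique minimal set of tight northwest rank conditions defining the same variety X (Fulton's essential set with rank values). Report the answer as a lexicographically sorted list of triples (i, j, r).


Rank table r_w(7×7) implied by the 8 constraints:

  R[1]: 0, 0, 1, 1, 1, 1, 1
  R[2]: 0, 1, 2, 2, 2, 2, 2
  R[3]: 0, 1, 2, 2, 3, 3, 3
  R[4]: 0, 1, 2, 2, 3, 3, 4
  R[5]: 0, 1, 2, 3, 4, 4, 5
  R[6]: 1, 2, 3, 4, 5, 5, 6
  R[7]: 1, 2, 3, 4, 5, 6, 7

hence w(1..7) = (3, 2, 5, 7, 4, 1, 6).

|D(w)|=9, |Ess(w)|=4:

[(1, 2, 0), (4, 4, 2), (4, 6, 3), (5, 1, 0)]


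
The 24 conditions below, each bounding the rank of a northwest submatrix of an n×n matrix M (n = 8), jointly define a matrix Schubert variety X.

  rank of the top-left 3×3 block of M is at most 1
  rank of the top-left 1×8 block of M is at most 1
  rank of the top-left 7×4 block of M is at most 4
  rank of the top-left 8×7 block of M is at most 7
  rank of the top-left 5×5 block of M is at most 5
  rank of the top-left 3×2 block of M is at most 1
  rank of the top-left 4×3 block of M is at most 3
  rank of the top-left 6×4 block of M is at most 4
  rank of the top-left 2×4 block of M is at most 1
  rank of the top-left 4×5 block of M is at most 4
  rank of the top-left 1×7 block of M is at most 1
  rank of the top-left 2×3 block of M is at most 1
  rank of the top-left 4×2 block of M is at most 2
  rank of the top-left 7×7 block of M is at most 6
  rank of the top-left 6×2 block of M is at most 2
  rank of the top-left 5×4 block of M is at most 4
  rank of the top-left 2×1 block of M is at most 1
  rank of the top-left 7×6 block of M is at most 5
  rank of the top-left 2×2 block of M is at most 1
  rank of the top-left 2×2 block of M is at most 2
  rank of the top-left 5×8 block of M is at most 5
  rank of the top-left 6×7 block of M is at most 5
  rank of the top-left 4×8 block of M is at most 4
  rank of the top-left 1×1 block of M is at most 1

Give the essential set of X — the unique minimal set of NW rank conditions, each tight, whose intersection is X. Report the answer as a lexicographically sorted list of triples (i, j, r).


Recovering R(i,j) via the rank-extension bound from the 24 conditions:

  i=1: 1  1  1  1  1  1  1  1
  i=2: 1  1  1  1  2  2  2  2
  i=3: 1  1  1  2  3  3  3  3
  i=4: 1  2  2  3  4  4  4  4
  i=5: 1  2  3  4  5  5  5  5
  i=6: 1  2  3  4  5  5  5  6
  i=7: 1  2  3  4  5  5  6  7
  i=8: 1  2  3  4  5  6  7  8

giving w = (1, 5, 4, 2, 3, 8, 7, 6) via Δ²R.

Rothe diagram D(w) (8 cells), 4 SE-corners (essential conditions):

[(2, 4, 1), (3, 3, 1), (6, 7, 5), (7, 6, 5)]


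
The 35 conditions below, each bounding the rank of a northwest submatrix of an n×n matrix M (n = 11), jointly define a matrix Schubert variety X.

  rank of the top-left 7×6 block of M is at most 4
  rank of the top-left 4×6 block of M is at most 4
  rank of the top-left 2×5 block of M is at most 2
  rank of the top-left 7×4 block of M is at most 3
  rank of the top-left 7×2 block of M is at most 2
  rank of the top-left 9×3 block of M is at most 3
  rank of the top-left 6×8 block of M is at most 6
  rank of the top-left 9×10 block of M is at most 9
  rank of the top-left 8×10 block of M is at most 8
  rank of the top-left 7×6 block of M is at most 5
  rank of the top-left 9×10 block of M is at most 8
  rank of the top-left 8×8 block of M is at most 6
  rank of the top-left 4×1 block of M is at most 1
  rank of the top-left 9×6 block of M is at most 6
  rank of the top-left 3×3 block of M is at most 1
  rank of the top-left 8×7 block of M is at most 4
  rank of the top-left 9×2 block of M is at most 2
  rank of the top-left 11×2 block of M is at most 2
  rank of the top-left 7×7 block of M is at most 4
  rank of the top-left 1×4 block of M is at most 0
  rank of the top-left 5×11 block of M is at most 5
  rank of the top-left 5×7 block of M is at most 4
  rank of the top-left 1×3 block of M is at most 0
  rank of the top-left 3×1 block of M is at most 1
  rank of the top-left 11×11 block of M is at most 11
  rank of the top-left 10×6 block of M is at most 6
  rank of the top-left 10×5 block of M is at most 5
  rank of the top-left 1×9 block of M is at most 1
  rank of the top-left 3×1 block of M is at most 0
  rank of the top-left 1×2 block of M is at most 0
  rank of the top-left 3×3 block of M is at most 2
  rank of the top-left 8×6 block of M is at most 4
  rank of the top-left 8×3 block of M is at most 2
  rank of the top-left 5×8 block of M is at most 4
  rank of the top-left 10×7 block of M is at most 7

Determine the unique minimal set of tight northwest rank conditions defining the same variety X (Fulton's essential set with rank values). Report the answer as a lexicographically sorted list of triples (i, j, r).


Reconstructing r_w from the 35 given conditions:

  row 1: 0 | 0 | 0 | 0 | 1 | 1 | 1 | 1 | 1 | 1 | 1
  row 2: 0 | 1 | 1 | 1 | 2 | 2 | 2 | 2 | 2 | 2 | 2
  row 3: 0 | 1 | 1 | 2 | 3 | 3 | 3 | 3 | 3 | 3 | 3
  row 4: 1 | 2 | 2 | 3 | 4 | 4 | 4 | 4 | 4 | 4 | 4
  row 5: 1 | 2 | 2 | 3 | 4 | 4 | 4 | 4 | 5 | 5 | 5
  row 6: 1 | 2 | 2 | 3 | 4 | 4 | 4 | 5 | 6 | 6 | 6
  row 7: 1 | 2 | 2 | 3 | 4 | 4 | 4 | 5 | 6 | 7 | 7
  row 8: 1 | 2 | 2 | 3 | 4 | 4 | 4 | 5 | 6 | 7 | 8
  row 9: 1 | 2 | 3 | 4 | 5 | 5 | 5 | 6 | 7 | 8 | 9
  row 10: 1 | 2 | 3 | 4 | 5 | 6 | 6 | 7 | 8 | 9 | 10
  row 11: 1 | 2 | 3 | 4 | 5 | 6 | 7 | 8 | 9 | 10 | 11

second differences of R give the permutation w = (5, 2, 4, 1, 9, 8, 10, 11, 3, 6, 7).

Fulton essential set (6 of the 20 Rothe cells):

[(1, 4, 0), (3, 1, 0), (3, 3, 1), (5, 8, 4), (8, 3, 2), (8, 7, 4)]
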